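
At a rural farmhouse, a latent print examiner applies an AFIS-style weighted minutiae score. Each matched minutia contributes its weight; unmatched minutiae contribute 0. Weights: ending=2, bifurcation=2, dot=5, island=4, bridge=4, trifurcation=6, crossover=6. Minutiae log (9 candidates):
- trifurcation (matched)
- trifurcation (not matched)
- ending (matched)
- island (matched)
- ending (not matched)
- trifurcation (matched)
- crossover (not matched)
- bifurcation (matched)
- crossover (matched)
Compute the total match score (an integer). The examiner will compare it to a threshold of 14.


Weighted minutiae match score:
  trifurcation: matched, +6 (running total 6)
  trifurcation: not matched, +0
  ending: matched, +2 (running total 8)
  island: matched, +4 (running total 12)
  ending: not matched, +0
  trifurcation: matched, +6 (running total 18)
  crossover: not matched, +0
  bifurcation: matched, +2 (running total 20)
  crossover: matched, +6 (running total 26)
Total score = 26
Threshold = 14; verdict = identification

26


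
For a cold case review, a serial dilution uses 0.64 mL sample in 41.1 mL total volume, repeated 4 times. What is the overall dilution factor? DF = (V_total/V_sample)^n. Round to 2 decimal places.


Dilution factor calculation:
Single dilution = V_total / V_sample = 41.1 / 0.64 ≈ 64.21875
Number of dilutions = 4
Total DF = (41.1 / 0.64)^4 (full precision, rounded at the end) = 17007770.68

17007770.68


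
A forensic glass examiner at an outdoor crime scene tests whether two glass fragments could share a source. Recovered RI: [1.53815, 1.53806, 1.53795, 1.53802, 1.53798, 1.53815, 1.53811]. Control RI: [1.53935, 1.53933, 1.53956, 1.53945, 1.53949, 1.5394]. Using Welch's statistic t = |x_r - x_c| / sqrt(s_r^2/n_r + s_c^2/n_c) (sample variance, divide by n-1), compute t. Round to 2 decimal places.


Welch's t-criterion for glass RI comparison:
Recovered mean = sum / n_r = 10.76642 / 7 = 1.53806
Control mean = sum / n_c = 9.23658 / 6 = 1.53943
Recovered sample variance s_r^2 = 6.46667e-09
Control sample variance s_c^2 = 7.64e-09
Welch SE (unpooled) = sqrt(s_r^2/n_r + s_c^2/n_c) = sqrt(9.2381e-10 + 1.27333e-09) = sqrt(2.19714e-09) = 4.68737e-05
|mean_r - mean_c| = 0.00137
t = 0.00137 / 4.68737e-05 = 29.23

29.23


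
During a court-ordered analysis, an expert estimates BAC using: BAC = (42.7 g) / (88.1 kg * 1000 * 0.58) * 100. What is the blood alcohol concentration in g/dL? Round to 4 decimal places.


Applying the Widmark formula:
BAC = (dose_g / (body_wt * 1000 * r)) * 100
Denominator = 88.1 * 1000 * 0.58 = 51098
BAC = (42.7 / 51098) * 100
BAC = 0.0836 g/dL

0.0836


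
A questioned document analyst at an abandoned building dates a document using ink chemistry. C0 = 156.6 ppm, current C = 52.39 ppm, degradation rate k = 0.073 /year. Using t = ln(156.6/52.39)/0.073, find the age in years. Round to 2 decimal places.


Document age estimation:
C0/C = 156.6 / 52.39 = 2.98912
ln(C0/C) = 1.094979
t = 1.094979 / 0.073 = 15.00 years

15.00


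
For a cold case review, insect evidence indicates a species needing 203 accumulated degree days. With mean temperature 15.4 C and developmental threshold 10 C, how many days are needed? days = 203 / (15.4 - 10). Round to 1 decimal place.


Insect development time:
Effective temperature = avg_temp - T_base = 15.4 - 10 = 5.4 C
Days = ADD / effective_temp = 203 / 5.4 = 37.6 days

37.6


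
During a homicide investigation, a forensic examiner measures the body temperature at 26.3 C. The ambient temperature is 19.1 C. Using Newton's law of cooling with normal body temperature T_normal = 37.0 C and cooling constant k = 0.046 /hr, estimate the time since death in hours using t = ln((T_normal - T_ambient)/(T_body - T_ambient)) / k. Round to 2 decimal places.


Using Newton's law of cooling:
t = ln((T_normal - T_ambient) / (T_body - T_ambient)) / k
T_normal - T_ambient = 17.9
T_body - T_ambient = 7.2
Ratio = 2.486111
ln(ratio) = 0.91072
t = 0.91072 / 0.046 = 19.80 hours

19.80


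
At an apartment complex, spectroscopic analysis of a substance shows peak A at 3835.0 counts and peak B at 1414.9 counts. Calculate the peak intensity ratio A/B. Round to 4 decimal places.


Spectral peak ratio:
Peak A = 3835.0 counts
Peak B = 1414.9 counts
Ratio = 3835.0 / 1414.9 = 2.7104

2.7104


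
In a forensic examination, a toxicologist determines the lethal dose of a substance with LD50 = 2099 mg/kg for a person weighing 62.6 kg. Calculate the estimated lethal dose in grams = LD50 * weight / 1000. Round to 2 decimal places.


Lethal dose calculation:
Lethal dose = LD50 * body_weight / 1000
= 2099 * 62.6 / 1000
= 131397.4 / 1000
= 131.40 g

131.40


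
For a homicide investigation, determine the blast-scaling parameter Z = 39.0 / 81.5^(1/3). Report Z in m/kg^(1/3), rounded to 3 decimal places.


Scaled distance calculation:
W^(1/3) = 81.5^(1/3) = 4.335633
Z = R / W^(1/3) = 39.0 / 4.335633
Z = 8.995 m/kg^(1/3)

8.995


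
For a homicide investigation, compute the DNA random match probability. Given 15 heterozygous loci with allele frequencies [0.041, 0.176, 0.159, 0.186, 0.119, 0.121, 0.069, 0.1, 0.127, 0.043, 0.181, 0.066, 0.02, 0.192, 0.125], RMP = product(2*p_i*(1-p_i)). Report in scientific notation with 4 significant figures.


Computing RMP for 15 loci:
Locus 1: 2 * 0.041 * 0.959 = 0.078638
Locus 2: 2 * 0.176 * 0.824 = 0.290048
Locus 3: 2 * 0.159 * 0.841 = 0.267438
Locus 4: 2 * 0.186 * 0.814 = 0.302808
Locus 5: 2 * 0.119 * 0.881 = 0.209678
Locus 6: 2 * 0.121 * 0.879 = 0.212718
Locus 7: 2 * 0.069 * 0.931 = 0.128478
Locus 8: 2 * 0.1 * 0.9 = 0.18
Locus 9: 2 * 0.127 * 0.873 = 0.221742
Locus 10: 2 * 0.043 * 0.957 = 0.082302
Locus 11: 2 * 0.181 * 0.819 = 0.296478
Locus 12: 2 * 0.066 * 0.934 = 0.123288
Locus 13: 2 * 0.02 * 0.98 = 0.0392
Locus 14: 2 * 0.192 * 0.808 = 0.310272
Locus 15: 2 * 0.125 * 0.875 = 0.21875
RMP = 3.381e-12

3.381e-12


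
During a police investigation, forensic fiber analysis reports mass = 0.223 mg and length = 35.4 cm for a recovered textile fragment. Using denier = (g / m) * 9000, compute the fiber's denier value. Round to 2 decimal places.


Denier calculation:
Mass in grams = 0.223 mg / 1000 = 0.000223 g
Length in meters = 35.4 cm / 100 = 0.354 m
Linear density = mass / length = 0.000223 / 0.354 = 0.00062994 g/m
Denier = (g/m) * 9000 = 0.00062994 * 9000 = 5.67

5.67


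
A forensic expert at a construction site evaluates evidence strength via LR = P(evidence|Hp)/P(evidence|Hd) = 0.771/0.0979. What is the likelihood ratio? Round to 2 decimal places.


Likelihood ratio calculation:
LR = P(E|Hp) / P(E|Hd)
LR = 0.771 / 0.0979
LR = 7.88

7.88


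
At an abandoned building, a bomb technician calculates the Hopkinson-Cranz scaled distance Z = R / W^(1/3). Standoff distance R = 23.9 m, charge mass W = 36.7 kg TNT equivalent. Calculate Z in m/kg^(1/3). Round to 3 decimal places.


Scaled distance calculation:
W^(1/3) = 36.7^(1/3) = 3.323191
Z = R / W^(1/3) = 23.9 / 3.323191
Z = 7.192 m/kg^(1/3)

7.192


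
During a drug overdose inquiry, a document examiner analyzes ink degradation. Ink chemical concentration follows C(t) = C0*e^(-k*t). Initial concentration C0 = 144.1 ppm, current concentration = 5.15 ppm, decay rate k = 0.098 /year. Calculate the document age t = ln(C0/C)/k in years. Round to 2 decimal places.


Document age estimation:
C0/C = 144.1 / 5.15 = 27.980583
ln(C0/C) = 3.331511
t = 3.331511 / 0.098 = 34.00 years

34.00


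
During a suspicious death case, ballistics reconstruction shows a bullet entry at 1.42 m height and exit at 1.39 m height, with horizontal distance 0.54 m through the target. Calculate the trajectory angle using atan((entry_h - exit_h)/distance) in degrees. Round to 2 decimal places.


Bullet trajectory angle:
Height difference = 1.42 - 1.39 = 0.03 m
angle = atan(0.03 / 0.54)
angle = atan(0.055556)
angle = 3.18 degrees

3.18


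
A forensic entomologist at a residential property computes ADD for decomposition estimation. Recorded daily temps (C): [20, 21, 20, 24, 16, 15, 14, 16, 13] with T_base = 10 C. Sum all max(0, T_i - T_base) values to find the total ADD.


Computing ADD day by day:
Day 1: max(0, 20 - 10) = 10
Day 2: max(0, 21 - 10) = 11
Day 3: max(0, 20 - 10) = 10
Day 4: max(0, 24 - 10) = 14
Day 5: max(0, 16 - 10) = 6
Day 6: max(0, 15 - 10) = 5
Day 7: max(0, 14 - 10) = 4
Day 8: max(0, 16 - 10) = 6
Day 9: max(0, 13 - 10) = 3
Total ADD = 69

69


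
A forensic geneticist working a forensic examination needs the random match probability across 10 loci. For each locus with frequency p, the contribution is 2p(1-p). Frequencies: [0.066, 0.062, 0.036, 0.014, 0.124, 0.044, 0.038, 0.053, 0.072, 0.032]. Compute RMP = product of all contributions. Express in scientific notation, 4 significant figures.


Computing RMP for 10 loci:
Locus 1: 2 * 0.066 * 0.934 = 0.123288
Locus 2: 2 * 0.062 * 0.938 = 0.116312
Locus 3: 2 * 0.036 * 0.964 = 0.069408
Locus 4: 2 * 0.014 * 0.986 = 0.027608
Locus 5: 2 * 0.124 * 0.876 = 0.217248
Locus 6: 2 * 0.044 * 0.956 = 0.084128
Locus 7: 2 * 0.038 * 0.962 = 0.073112
Locus 8: 2 * 0.053 * 0.947 = 0.100382
Locus 9: 2 * 0.072 * 0.928 = 0.133632
Locus 10: 2 * 0.032 * 0.968 = 0.061952
RMP = 3.051e-11

3.051e-11


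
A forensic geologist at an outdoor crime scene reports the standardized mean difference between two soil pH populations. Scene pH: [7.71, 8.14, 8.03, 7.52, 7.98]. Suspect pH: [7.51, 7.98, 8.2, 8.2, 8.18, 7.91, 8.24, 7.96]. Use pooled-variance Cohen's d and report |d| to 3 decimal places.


Pooled-variance Cohen's d for soil pH comparison:
Scene mean = 39.38 / 5 = 7.876
Suspect mean = 64.18 / 8 = 8.0225
Scene sample variance s_s^2 = 0.06463
Suspect sample variance s_c^2 = 0.05945
Pooled variance = ((n_s-1)*s_s^2 + (n_c-1)*s_c^2) / (n_s + n_c - 2) = 0.061334
Pooled SD = sqrt(0.061334) = 0.247657
Mean difference = -0.1465
|d| = |-0.1465| / 0.247657 = 0.592

0.592


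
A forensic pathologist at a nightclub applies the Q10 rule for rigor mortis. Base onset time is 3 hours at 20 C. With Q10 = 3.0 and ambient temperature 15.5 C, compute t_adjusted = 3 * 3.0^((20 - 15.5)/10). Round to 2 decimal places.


Rigor mortis time adjustment:
Exponent = (T_ref - T_actual) / 10 = (20 - 15.5) / 10 = 0.45
Q10 factor = 3.0^0.45 = 1.63947
t_adjusted = 3 * 1.63947 = 4.92 hours

4.92


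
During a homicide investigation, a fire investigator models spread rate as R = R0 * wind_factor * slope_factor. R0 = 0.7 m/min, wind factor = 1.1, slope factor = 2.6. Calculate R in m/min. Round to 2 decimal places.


Fire spread rate calculation:
R = R0 * wind_factor * slope_factor
= 0.7 * 1.1 * 2.6
= 0.77 * 2.6
= 2.00 m/min

2.00


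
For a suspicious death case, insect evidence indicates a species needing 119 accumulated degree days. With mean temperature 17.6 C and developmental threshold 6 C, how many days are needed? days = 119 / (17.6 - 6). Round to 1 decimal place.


Insect development time:
Effective temperature = avg_temp - T_base = 17.6 - 6 = 11.6 C
Days = ADD / effective_temp = 119 / 11.6 = 10.3 days

10.3


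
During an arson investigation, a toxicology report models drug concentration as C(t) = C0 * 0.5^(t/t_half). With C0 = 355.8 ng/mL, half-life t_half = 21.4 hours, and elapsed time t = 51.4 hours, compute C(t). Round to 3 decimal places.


Drug concentration decay:
Number of half-lives = t / t_half = 51.4 / 21.4 = 2.401869
Decay factor = 0.5^2.401869 = 0.18921928
C(t) = 355.8 * 0.18921928 = 67.324 ng/mL

67.324


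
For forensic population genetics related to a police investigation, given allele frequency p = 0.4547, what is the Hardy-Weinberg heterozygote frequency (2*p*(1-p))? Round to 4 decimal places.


Hardy-Weinberg heterozygote frequency:
q = 1 - p = 1 - 0.4547 = 0.5453
2pq = 2 * 0.4547 * 0.5453 = 0.4959

0.4959


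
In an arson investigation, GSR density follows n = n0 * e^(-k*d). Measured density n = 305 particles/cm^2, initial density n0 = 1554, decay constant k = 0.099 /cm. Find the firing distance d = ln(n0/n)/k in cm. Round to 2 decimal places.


GSR distance calculation:
n0/n = 1554 / 305 = 5.095082
ln(n0/n) = 1.628276
d = 1.628276 / 0.099 = 16.45 cm

16.45


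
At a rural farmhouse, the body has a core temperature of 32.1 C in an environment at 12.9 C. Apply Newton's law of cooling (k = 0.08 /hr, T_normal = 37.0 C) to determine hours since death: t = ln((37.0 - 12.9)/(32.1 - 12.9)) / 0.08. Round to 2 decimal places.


Using Newton's law of cooling:
t = ln((T_normal - T_ambient) / (T_body - T_ambient)) / k
T_normal - T_ambient = 24.1
T_body - T_ambient = 19.2
Ratio = 1.255208
ln(ratio) = 0.227301
t = 0.227301 / 0.08 = 2.84 hours

2.84


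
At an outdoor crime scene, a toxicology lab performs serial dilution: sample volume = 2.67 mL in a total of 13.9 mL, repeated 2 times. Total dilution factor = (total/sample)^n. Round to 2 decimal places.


Dilution factor calculation:
Single dilution = V_total / V_sample = 13.9 / 2.67 ≈ 5.205993
Number of dilutions = 2
Total DF = (13.9 / 2.67)^2 (full precision, rounded at the end) = 27.10

27.10


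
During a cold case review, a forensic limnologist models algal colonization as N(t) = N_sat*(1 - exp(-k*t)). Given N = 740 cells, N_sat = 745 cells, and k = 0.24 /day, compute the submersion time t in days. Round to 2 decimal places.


PMSI from diatom colonization curve:
N / N_sat = 740 / 745 = 0.993289
1 - N/N_sat = 0.006711
ln(1 - N/N_sat) = -5.004007
t = -ln(1 - N/N_sat) / k = -(-5.004007) / 0.24 = 20.85 days

20.85


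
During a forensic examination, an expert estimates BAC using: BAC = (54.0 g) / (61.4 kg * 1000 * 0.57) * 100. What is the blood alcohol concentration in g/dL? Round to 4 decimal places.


Applying the Widmark formula:
BAC = (dose_g / (body_wt * 1000 * r)) * 100
Denominator = 61.4 * 1000 * 0.57 = 34998
BAC = (54.0 / 34998) * 100
BAC = 0.1543 g/dL

0.1543


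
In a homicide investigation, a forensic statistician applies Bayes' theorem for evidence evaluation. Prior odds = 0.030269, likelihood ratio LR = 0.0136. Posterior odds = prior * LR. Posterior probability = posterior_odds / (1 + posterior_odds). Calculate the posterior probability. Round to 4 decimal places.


Bayesian evidence evaluation:
Posterior odds = prior_odds * LR = 0.030269 * 0.0136 = 0.0004116584
Posterior probability = posterior_odds / (1 + posterior_odds)
= 0.0004116584 / (1 + 0.0004116584)
= 0.0004116584 / 1.0004116584
= 0.0004

0.0004


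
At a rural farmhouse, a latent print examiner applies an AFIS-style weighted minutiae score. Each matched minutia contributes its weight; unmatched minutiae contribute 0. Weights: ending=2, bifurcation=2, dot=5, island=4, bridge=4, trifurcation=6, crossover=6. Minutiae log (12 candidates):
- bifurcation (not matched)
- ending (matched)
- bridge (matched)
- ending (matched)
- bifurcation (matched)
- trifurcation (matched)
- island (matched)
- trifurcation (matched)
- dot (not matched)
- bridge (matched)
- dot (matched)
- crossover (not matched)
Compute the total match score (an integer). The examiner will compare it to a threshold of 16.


Weighted minutiae match score:
  bifurcation: not matched, +0
  ending: matched, +2 (running total 2)
  bridge: matched, +4 (running total 6)
  ending: matched, +2 (running total 8)
  bifurcation: matched, +2 (running total 10)
  trifurcation: matched, +6 (running total 16)
  island: matched, +4 (running total 20)
  trifurcation: matched, +6 (running total 26)
  dot: not matched, +0
  bridge: matched, +4 (running total 30)
  dot: matched, +5 (running total 35)
  crossover: not matched, +0
Total score = 35
Threshold = 16; verdict = identification

35


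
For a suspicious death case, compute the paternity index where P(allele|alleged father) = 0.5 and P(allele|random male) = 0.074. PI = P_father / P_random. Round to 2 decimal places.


Paternity Index calculation:
PI = P(allele|father) / P(allele|random)
PI = 0.5 / 0.074
PI = 6.76

6.76


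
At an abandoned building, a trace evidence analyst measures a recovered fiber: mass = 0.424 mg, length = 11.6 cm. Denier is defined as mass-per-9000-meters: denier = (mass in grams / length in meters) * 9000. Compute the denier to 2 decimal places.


Denier calculation:
Mass in grams = 0.424 mg / 1000 = 0.000424 g
Length in meters = 11.6 cm / 100 = 0.116 m
Linear density = mass / length = 0.000424 / 0.116 = 0.00365517 g/m
Denier = (g/m) * 9000 = 0.00365517 * 9000 = 32.90

32.90


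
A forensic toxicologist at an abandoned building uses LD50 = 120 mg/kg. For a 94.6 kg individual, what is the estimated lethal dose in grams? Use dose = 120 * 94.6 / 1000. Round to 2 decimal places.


Lethal dose calculation:
Lethal dose = LD50 * body_weight / 1000
= 120 * 94.6 / 1000
= 11352 / 1000
= 11.35 g

11.35


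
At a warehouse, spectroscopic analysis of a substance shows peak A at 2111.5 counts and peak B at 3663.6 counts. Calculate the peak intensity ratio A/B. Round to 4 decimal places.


Spectral peak ratio:
Peak A = 2111.5 counts
Peak B = 3663.6 counts
Ratio = 2111.5 / 3663.6 = 0.5763

0.5763


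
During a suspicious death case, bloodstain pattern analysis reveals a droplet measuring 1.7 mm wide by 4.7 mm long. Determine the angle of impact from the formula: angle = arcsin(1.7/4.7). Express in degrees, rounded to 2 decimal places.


Blood spatter impact angle calculation:
width / length = 1.7 / 4.7 = 0.361702
angle = arcsin(0.361702)
angle = 21.20 degrees

21.20


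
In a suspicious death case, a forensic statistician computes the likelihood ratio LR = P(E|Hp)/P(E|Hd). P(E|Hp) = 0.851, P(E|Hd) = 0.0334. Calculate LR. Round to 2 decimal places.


Likelihood ratio calculation:
LR = P(E|Hp) / P(E|Hd)
LR = 0.851 / 0.0334
LR = 25.48

25.48


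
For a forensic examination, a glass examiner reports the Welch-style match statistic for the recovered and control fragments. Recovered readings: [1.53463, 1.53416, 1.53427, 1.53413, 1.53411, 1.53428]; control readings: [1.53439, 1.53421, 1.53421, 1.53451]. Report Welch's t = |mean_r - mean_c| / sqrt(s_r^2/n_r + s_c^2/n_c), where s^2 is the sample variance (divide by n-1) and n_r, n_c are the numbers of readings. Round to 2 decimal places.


Welch's t-criterion for glass RI comparison:
Recovered mean = sum / n_r = 9.20558 / 6 = 1.5342633
Control mean = sum / n_c = 6.13732 / 4 = 1.53433
Recovered sample variance s_r^2 = 3.73467e-08
Control sample variance s_c^2 = 2.16e-08
Welch SE (unpooled) = sqrt(s_r^2/n_r + s_c^2/n_c) = sqrt(6.22444e-09 + 5.4e-09) = sqrt(1.16244e-08) = 0.000107817
|mean_r - mean_c| = 6.66667e-05
t = 6.66667e-05 / 0.000107817 = 0.62

0.62


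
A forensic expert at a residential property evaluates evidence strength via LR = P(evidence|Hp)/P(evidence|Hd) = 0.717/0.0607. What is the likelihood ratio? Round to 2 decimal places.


Likelihood ratio calculation:
LR = P(E|Hp) / P(E|Hd)
LR = 0.717 / 0.0607
LR = 11.81

11.81


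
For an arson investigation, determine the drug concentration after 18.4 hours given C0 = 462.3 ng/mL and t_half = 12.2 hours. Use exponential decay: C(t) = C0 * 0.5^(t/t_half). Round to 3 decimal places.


Drug concentration decay:
Number of half-lives = t / t_half = 18.4 / 12.2 = 1.508197
Decay factor = 0.5^1.508197 = 0.35155029
C(t) = 462.3 * 0.35155029 = 162.522 ng/mL

162.522


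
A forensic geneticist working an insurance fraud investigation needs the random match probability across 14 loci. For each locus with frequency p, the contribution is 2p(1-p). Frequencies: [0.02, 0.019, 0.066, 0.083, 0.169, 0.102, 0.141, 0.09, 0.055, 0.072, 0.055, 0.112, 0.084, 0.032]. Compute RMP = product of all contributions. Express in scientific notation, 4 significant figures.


Computing RMP for 14 loci:
Locus 1: 2 * 0.02 * 0.98 = 0.0392
Locus 2: 2 * 0.019 * 0.981 = 0.037278
Locus 3: 2 * 0.066 * 0.934 = 0.123288
Locus 4: 2 * 0.083 * 0.917 = 0.152222
Locus 5: 2 * 0.169 * 0.831 = 0.280878
Locus 6: 2 * 0.102 * 0.898 = 0.183192
Locus 7: 2 * 0.141 * 0.859 = 0.242238
Locus 8: 2 * 0.09 * 0.91 = 0.1638
Locus 9: 2 * 0.055 * 0.945 = 0.10395
Locus 10: 2 * 0.072 * 0.928 = 0.133632
Locus 11: 2 * 0.055 * 0.945 = 0.10395
Locus 12: 2 * 0.112 * 0.888 = 0.198912
Locus 13: 2 * 0.084 * 0.916 = 0.153888
Locus 14: 2 * 0.032 * 0.968 = 0.061952
RMP = 1.533e-13

1.533e-13


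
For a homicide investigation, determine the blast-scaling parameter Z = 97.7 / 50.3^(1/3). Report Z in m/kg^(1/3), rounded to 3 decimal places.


Scaled distance calculation:
W^(1/3) = 50.3^(1/3) = 3.691385
Z = R / W^(1/3) = 97.7 / 3.691385
Z = 26.467 m/kg^(1/3)

26.467


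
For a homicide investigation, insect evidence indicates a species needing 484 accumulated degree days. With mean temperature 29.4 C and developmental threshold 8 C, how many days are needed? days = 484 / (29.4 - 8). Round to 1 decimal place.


Insect development time:
Effective temperature = avg_temp - T_base = 29.4 - 8 = 21.4 C
Days = ADD / effective_temp = 484 / 21.4 = 22.6 days

22.6


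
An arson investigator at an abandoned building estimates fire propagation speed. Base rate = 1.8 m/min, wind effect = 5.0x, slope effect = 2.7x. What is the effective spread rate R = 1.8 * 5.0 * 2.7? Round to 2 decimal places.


Fire spread rate calculation:
R = R0 * wind_factor * slope_factor
= 1.8 * 5.0 * 2.7
= 9 * 2.7
= 24.30 m/min

24.30


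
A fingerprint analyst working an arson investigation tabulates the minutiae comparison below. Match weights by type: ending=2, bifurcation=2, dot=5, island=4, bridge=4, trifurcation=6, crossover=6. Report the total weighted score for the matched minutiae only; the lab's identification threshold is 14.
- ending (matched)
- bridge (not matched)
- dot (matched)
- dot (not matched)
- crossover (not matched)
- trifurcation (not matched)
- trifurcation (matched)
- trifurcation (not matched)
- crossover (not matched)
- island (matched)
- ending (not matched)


Weighted minutiae match score:
  ending: matched, +2 (running total 2)
  bridge: not matched, +0
  dot: matched, +5 (running total 7)
  dot: not matched, +0
  crossover: not matched, +0
  trifurcation: not matched, +0
  trifurcation: matched, +6 (running total 13)
  trifurcation: not matched, +0
  crossover: not matched, +0
  island: matched, +4 (running total 17)
  ending: not matched, +0
Total score = 17
Threshold = 14; verdict = identification

17


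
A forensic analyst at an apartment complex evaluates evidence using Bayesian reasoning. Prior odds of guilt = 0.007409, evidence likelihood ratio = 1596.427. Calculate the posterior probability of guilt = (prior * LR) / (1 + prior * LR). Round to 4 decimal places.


Bayesian evidence evaluation:
Posterior odds = prior_odds * LR = 0.007409 * 1596.427 = 11.82793
Posterior probability = posterior_odds / (1 + posterior_odds)
= 11.82793 / (1 + 11.82793)
= 11.82793 / 12.82793
= 0.9220

0.9220


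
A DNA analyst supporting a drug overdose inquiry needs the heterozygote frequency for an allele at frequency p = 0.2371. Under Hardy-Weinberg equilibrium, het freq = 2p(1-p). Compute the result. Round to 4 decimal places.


Hardy-Weinberg heterozygote frequency:
q = 1 - p = 1 - 0.2371 = 0.7629
2pq = 2 * 0.2371 * 0.7629 = 0.3618

0.3618


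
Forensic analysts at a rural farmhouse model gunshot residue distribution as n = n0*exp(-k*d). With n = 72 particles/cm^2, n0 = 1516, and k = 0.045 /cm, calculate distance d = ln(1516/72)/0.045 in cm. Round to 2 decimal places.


GSR distance calculation:
n0/n = 1516 / 72 = 21.055556
ln(n0/n) = 3.047164
d = 3.047164 / 0.045 = 67.71 cm

67.71


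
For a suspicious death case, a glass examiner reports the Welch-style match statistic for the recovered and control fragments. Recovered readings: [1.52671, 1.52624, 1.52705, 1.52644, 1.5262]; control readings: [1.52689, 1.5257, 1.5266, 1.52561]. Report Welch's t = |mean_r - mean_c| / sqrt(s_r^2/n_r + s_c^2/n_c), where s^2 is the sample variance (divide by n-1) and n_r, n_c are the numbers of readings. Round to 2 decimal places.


Welch's t-criterion for glass RI comparison:
Recovered mean = sum / n_r = 7.63264 / 5 = 1.526528
Control mean = sum / n_c = 6.1048 / 4 = 1.5262
Recovered sample variance s_r^2 = 1.2597e-07
Control sample variance s_c^2 = 4.114e-07
Welch SE (unpooled) = sqrt(s_r^2/n_r + s_c^2/n_c) = sqrt(2.5194e-08 + 1.0285e-07) = sqrt(1.28044e-07) = 0.000357832
|mean_r - mean_c| = 0.000328
t = 0.000328 / 0.000357832 = 0.92

0.92


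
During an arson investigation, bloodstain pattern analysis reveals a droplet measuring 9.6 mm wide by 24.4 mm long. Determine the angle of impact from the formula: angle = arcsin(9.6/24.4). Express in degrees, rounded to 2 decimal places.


Blood spatter impact angle calculation:
width / length = 9.6 / 24.4 = 0.393443
angle = arcsin(0.393443)
angle = 23.17 degrees

23.17


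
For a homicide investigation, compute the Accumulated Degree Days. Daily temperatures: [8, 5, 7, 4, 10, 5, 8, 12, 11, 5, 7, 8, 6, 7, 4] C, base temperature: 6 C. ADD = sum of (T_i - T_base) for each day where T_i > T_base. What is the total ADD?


Computing ADD day by day:
Day 1: max(0, 8 - 6) = 2
Day 2: max(0, 5 - 6) = 0
Day 3: max(0, 7 - 6) = 1
Day 4: max(0, 4 - 6) = 0
Day 5: max(0, 10 - 6) = 4
Day 6: max(0, 5 - 6) = 0
Day 7: max(0, 8 - 6) = 2
Day 8: max(0, 12 - 6) = 6
Day 9: max(0, 11 - 6) = 5
Day 10: max(0, 5 - 6) = 0
Day 11: max(0, 7 - 6) = 1
Day 12: max(0, 8 - 6) = 2
Day 13: max(0, 6 - 6) = 0
Day 14: max(0, 7 - 6) = 1
Day 15: max(0, 4 - 6) = 0
Total ADD = 24

24


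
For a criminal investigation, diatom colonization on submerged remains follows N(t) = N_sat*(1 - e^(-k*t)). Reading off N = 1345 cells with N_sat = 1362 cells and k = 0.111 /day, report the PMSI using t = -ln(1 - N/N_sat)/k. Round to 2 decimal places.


PMSI from diatom colonization curve:
N / N_sat = 1345 / 1362 = 0.987518
1 - N/N_sat = 0.012482
ln(1 - N/N_sat) = -4.383468
t = -ln(1 - N/N_sat) / k = -(-4.383468) / 0.111 = 39.49 days

39.49


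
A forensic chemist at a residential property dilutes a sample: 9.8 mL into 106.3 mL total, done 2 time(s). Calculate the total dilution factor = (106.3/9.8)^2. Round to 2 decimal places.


Dilution factor calculation:
Single dilution = V_total / V_sample = 106.3 / 9.8 ≈ 10.846939
Number of dilutions = 2
Total DF = (106.3 / 9.8)^2 (full precision, rounded at the end) = 117.66

117.66


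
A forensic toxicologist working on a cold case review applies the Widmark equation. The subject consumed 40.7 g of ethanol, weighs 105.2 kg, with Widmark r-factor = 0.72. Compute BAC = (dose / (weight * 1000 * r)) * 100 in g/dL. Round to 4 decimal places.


Applying the Widmark formula:
BAC = (dose_g / (body_wt * 1000 * r)) * 100
Denominator = 105.2 * 1000 * 0.72 = 75744
BAC = (40.7 / 75744) * 100
BAC = 0.0537 g/dL

0.0537


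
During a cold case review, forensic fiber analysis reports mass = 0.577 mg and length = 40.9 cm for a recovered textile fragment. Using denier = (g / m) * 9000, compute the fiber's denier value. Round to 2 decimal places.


Denier calculation:
Mass in grams = 0.577 mg / 1000 = 0.000577 g
Length in meters = 40.9 cm / 100 = 0.409 m
Linear density = mass / length = 0.000577 / 0.409 = 0.00141076 g/m
Denier = (g/m) * 9000 = 0.00141076 * 9000 = 12.70

12.70


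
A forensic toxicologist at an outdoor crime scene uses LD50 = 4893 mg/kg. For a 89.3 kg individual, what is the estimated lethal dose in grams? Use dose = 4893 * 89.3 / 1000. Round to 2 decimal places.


Lethal dose calculation:
Lethal dose = LD50 * body_weight / 1000
= 4893 * 89.3 / 1000
= 436944.9 / 1000
= 436.94 g

436.94


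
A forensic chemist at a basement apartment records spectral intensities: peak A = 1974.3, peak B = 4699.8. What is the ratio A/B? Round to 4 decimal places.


Spectral peak ratio:
Peak A = 1974.3 counts
Peak B = 4699.8 counts
Ratio = 1974.3 / 4699.8 = 0.4201

0.4201


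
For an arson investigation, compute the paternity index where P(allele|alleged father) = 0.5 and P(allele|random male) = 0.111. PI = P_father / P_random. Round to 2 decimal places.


Paternity Index calculation:
PI = P(allele|father) / P(allele|random)
PI = 0.5 / 0.111
PI = 4.50

4.50


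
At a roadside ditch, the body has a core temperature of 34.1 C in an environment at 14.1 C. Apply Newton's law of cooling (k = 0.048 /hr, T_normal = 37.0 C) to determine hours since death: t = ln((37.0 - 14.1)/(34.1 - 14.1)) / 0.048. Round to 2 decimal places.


Using Newton's law of cooling:
t = ln((T_normal - T_ambient) / (T_body - T_ambient)) / k
T_normal - T_ambient = 22.9
T_body - T_ambient = 20.0
Ratio = 1.145
ln(ratio) = 0.135405
t = 0.135405 / 0.048 = 2.82 hours

2.82


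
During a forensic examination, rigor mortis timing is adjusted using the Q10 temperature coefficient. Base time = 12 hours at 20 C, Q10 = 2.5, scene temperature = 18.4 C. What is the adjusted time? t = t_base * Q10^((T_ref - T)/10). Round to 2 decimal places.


Rigor mortis time adjustment:
Exponent = (T_ref - T_actual) / 10 = (20 - 18.4) / 10 = 0.16
Q10 factor = 2.5^0.16 = 1.1579
t_adjusted = 12 * 1.1579 = 13.89 hours

13.89


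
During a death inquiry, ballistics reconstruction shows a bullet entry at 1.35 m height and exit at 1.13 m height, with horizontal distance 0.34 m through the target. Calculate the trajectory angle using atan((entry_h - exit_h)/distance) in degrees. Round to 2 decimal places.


Bullet trajectory angle:
Height difference = 1.35 - 1.13 = 0.22 m
angle = atan(0.22 / 0.34)
angle = atan(0.647059)
angle = 32.91 degrees

32.91


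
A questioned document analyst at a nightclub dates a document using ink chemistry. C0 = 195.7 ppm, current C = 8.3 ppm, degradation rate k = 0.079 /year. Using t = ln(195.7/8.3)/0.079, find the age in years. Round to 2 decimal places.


Document age estimation:
C0/C = 195.7 / 8.3 = 23.578313
ln(C0/C) = 3.160327
t = 3.160327 / 0.079 = 40.00 years

40.00


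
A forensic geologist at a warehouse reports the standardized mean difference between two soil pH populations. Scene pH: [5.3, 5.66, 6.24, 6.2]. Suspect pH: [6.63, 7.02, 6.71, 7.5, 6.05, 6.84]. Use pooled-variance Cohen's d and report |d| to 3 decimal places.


Pooled-variance Cohen's d for soil pH comparison:
Scene mean = 23.4 / 4 = 5.85
Suspect mean = 40.75 / 6 = 6.791667
Scene sample variance s_s^2 = 0.2044
Suspect sample variance s_c^2 = 0.227817
Pooled variance = ((n_s-1)*s_s^2 + (n_c-1)*s_c^2) / (n_s + n_c - 2) = 0.219035
Pooled SD = sqrt(0.219035) = 0.468012
Mean difference = -0.941667
|d| = |-0.941667| / 0.468012 = 2.012

2.012


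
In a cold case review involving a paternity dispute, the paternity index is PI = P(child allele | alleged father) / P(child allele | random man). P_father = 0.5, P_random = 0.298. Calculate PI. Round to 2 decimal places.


Paternity Index calculation:
PI = P(allele|father) / P(allele|random)
PI = 0.5 / 0.298
PI = 1.68

1.68


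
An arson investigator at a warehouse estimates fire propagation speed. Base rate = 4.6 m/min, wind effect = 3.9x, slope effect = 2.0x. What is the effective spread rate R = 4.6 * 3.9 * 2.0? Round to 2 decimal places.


Fire spread rate calculation:
R = R0 * wind_factor * slope_factor
= 4.6 * 3.9 * 2.0
= 17.94 * 2.0
= 35.88 m/min

35.88


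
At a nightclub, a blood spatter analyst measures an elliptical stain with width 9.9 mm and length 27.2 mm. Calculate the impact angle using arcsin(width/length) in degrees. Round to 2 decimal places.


Blood spatter impact angle calculation:
width / length = 9.9 / 27.2 = 0.363971
angle = arcsin(0.363971)
angle = 21.34 degrees

21.34


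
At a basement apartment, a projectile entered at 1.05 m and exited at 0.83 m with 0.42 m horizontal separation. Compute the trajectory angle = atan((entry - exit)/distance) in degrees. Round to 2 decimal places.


Bullet trajectory angle:
Height difference = 1.05 - 0.83 = 0.22 m
angle = atan(0.22 / 0.42)
angle = atan(0.52381)
angle = 27.65 degrees

27.65


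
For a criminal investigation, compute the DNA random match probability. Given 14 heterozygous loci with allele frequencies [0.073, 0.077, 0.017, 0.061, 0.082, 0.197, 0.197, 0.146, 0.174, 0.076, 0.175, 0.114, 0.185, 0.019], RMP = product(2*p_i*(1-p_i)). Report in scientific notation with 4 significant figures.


Computing RMP for 14 loci:
Locus 1: 2 * 0.073 * 0.927 = 0.135342
Locus 2: 2 * 0.077 * 0.923 = 0.142142
Locus 3: 2 * 0.017 * 0.983 = 0.033422
Locus 4: 2 * 0.061 * 0.939 = 0.114558
Locus 5: 2 * 0.082 * 0.918 = 0.150552
Locus 6: 2 * 0.197 * 0.803 = 0.316382
Locus 7: 2 * 0.197 * 0.803 = 0.316382
Locus 8: 2 * 0.146 * 0.854 = 0.249368
Locus 9: 2 * 0.174 * 0.826 = 0.287448
Locus 10: 2 * 0.076 * 0.924 = 0.140448
Locus 11: 2 * 0.175 * 0.825 = 0.28875
Locus 12: 2 * 0.114 * 0.886 = 0.202008
Locus 13: 2 * 0.185 * 0.815 = 0.30155
Locus 14: 2 * 0.019 * 0.981 = 0.037278
RMP = 7.327e-12

7.327e-12


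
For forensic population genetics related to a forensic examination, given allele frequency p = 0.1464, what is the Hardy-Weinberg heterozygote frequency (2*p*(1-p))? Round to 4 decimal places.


Hardy-Weinberg heterozygote frequency:
q = 1 - p = 1 - 0.1464 = 0.8536
2pq = 2 * 0.1464 * 0.8536 = 0.2499

0.2499


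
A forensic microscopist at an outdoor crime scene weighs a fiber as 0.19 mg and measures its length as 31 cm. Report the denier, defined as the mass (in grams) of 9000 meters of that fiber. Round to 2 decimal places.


Denier calculation:
Mass in grams = 0.19 mg / 1000 = 0.00019 g
Length in meters = 31 cm / 100 = 0.31 m
Linear density = mass / length = 0.00019 / 0.31 = 0.0006129 g/m
Denier = (g/m) * 9000 = 0.0006129 * 9000 = 5.52

5.52


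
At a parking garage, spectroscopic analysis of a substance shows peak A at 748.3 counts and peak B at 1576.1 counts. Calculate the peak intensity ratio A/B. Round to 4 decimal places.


Spectral peak ratio:
Peak A = 748.3 counts
Peak B = 1576.1 counts
Ratio = 748.3 / 1576.1 = 0.4748

0.4748


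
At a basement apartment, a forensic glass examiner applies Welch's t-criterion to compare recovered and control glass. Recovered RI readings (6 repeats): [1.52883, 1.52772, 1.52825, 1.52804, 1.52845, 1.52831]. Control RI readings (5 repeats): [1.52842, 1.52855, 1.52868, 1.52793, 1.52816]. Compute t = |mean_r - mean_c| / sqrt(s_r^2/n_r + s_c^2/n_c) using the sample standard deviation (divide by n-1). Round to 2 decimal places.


Welch's t-criterion for glass RI comparison:
Recovered mean = sum / n_r = 9.1696 / 6 = 1.5282667
Control mean = sum / n_c = 7.64174 / 5 = 1.528348
Recovered sample variance s_r^2 = 1.40667e-07
Control sample variance s_c^2 = 9.157e-08
Welch SE (unpooled) = sqrt(s_r^2/n_r + s_c^2/n_c) = sqrt(2.34444e-08 + 1.8314e-08) = sqrt(4.17584e-08) = 0.000204349
|mean_r - mean_c| = 8.13333e-05
t = 8.13333e-05 / 0.000204349 = 0.40

0.40


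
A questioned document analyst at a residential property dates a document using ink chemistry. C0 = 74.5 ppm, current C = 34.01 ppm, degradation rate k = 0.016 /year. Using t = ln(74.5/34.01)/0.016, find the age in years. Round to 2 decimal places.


Document age estimation:
C0/C = 74.5 / 34.01 = 2.190532
ln(C0/C) = 0.784144
t = 0.784144 / 0.016 = 49.01 years

49.01


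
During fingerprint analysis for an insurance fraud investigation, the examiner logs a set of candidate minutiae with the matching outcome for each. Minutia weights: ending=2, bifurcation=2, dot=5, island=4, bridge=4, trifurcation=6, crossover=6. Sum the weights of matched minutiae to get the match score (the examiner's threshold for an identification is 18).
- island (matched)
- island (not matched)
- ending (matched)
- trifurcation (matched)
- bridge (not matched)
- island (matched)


Weighted minutiae match score:
  island: matched, +4 (running total 4)
  island: not matched, +0
  ending: matched, +2 (running total 6)
  trifurcation: matched, +6 (running total 12)
  bridge: not matched, +0
  island: matched, +4 (running total 16)
Total score = 16
Threshold = 18; verdict = inconclusive

16


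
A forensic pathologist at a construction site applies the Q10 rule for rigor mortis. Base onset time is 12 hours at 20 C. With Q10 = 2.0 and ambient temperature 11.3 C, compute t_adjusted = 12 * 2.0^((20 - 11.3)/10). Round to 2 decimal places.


Rigor mortis time adjustment:
Exponent = (T_ref - T_actual) / 10 = (20 - 11.3) / 10 = 0.87
Q10 factor = 2.0^0.87 = 1.82766
t_adjusted = 12 * 1.82766 = 21.93 hours

21.93


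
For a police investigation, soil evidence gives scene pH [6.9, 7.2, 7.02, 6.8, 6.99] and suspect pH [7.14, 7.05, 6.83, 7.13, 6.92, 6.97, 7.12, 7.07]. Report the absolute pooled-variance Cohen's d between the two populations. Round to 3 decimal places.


Pooled-variance Cohen's d for soil pH comparison:
Scene mean = 34.91 / 5 = 6.982
Suspect mean = 56.23 / 8 = 7.02875
Scene sample variance s_s^2 = 0.02222
Suspect sample variance s_c^2 = 0.012555
Pooled variance = ((n_s-1)*s_s^2 + (n_c-1)*s_c^2) / (n_s + n_c - 2) = 0.01607
Pooled SD = sqrt(0.01607) = 0.126768
Mean difference = -0.04675
|d| = |-0.04675| / 0.126768 = 0.369

0.369


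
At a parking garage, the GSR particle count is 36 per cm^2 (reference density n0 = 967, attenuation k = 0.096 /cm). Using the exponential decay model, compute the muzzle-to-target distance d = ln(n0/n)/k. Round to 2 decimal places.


GSR distance calculation:
n0/n = 967 / 36 = 26.861111
ln(n0/n) = 3.29068
d = 3.29068 / 0.096 = 34.28 cm

34.28


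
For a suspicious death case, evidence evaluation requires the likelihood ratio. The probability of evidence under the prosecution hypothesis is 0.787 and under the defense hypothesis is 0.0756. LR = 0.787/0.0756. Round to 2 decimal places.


Likelihood ratio calculation:
LR = P(E|Hp) / P(E|Hd)
LR = 0.787 / 0.0756
LR = 10.41

10.41


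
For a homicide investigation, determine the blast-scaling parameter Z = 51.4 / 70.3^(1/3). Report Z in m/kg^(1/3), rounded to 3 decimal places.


Scaled distance calculation:
W^(1/3) = 70.3^(1/3) = 4.127164
Z = R / W^(1/3) = 51.4 / 4.127164
Z = 12.454 m/kg^(1/3)

12.454


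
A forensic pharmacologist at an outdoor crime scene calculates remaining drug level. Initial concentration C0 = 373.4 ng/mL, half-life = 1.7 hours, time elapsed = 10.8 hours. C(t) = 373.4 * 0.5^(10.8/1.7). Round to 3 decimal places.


Drug concentration decay:
Number of half-lives = t / t_half = 10.8 / 1.7 = 6.352941
Decay factor = 0.5^6.352941 = 0.01223416
C(t) = 373.4 * 0.01223416 = 4.568 ng/mL

4.568


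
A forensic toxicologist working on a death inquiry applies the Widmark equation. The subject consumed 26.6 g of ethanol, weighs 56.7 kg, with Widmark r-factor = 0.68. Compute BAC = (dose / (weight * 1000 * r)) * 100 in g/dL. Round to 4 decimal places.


Applying the Widmark formula:
BAC = (dose_g / (body_wt * 1000 * r)) * 100
Denominator = 56.7 * 1000 * 0.68 = 38556
BAC = (26.6 / 38556) * 100
BAC = 0.0690 g/dL

0.0690


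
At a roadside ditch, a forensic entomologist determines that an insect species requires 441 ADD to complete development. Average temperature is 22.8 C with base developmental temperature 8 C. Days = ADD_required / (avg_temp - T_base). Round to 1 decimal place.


Insect development time:
Effective temperature = avg_temp - T_base = 22.8 - 8 = 14.8 C
Days = ADD / effective_temp = 441 / 14.8 = 29.8 days

29.8


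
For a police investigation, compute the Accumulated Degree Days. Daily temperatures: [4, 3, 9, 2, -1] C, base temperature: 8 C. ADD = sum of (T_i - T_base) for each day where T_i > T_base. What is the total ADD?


Computing ADD day by day:
Day 1: max(0, 4 - 8) = 0
Day 2: max(0, 3 - 8) = 0
Day 3: max(0, 9 - 8) = 1
Day 4: max(0, 2 - 8) = 0
Day 5: max(0, -1 - 8) = 0
Total ADD = 1

1


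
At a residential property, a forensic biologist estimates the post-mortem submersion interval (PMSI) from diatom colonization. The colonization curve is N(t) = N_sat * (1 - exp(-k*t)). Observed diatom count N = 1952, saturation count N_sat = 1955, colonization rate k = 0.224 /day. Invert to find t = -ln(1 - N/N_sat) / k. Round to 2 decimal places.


PMSI from diatom colonization curve:
N / N_sat = 1952 / 1955 = 0.998465
1 - N/N_sat = 0.001535
ln(1 - N/N_sat) = -6.479225
t = -ln(1 - N/N_sat) / k = -(-6.479225) / 0.224 = 28.93 days

28.93


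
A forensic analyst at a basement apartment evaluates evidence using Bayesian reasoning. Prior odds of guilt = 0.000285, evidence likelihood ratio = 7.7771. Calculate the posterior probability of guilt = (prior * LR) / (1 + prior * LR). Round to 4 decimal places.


Bayesian evidence evaluation:
Posterior odds = prior_odds * LR = 0.000285 * 7.7771 = 0.002216473
Posterior probability = posterior_odds / (1 + posterior_odds)
= 0.002216473 / (1 + 0.002216473)
= 0.002216473 / 1.002216473
= 0.0022

0.0022
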